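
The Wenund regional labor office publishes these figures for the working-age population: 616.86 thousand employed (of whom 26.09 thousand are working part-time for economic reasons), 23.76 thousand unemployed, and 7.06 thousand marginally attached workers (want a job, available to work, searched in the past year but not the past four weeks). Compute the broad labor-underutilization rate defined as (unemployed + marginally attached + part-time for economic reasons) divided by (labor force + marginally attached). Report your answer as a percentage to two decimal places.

Broad underutilization rate ≈ 8.79%.

Labor force = 616.86 + 23.76 = 640.62 thousand.
Numerator = 23.76 + 7.06 + 26.09 = 56.91 thousand.
Denominator = 640.62 + 7.06 = 647.68 thousand.
Broad rate = 56.91 / 647.68 = 8.79%.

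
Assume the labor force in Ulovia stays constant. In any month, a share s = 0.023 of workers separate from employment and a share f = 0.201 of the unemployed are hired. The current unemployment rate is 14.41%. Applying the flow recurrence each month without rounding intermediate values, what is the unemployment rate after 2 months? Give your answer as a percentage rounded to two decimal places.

With a fixed labor force, u_{t+1} = u_t + s·(1−u_t) − f·u_t = u_t·(1−s−f) + s.
Here 1−s−f = 0.776 and s = 0.023.
u_1 = 0.144100 × 0.776 + 0.023 = 0.134822.
u_2 = 0.134822 × 0.776 + 0.023 = 0.127622.

Unemployment rate after two months ≈ 12.76%.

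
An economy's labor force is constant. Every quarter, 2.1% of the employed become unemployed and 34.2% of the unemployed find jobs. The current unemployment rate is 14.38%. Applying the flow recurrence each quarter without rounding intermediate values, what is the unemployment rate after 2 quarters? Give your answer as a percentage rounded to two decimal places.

With a fixed labor force, u_{t+1} = u_t + s·(1−u_t) − f·u_t = u_t·(1−s−f) + s.
Here 1−s−f = 0.637 and s = 0.021.
u_1 = 0.143800 × 0.637 + 0.021 = 0.112601.
u_2 = 0.112601 × 0.637 + 0.021 = 0.092727.

Unemployment rate after two quarters ≈ 9.27%.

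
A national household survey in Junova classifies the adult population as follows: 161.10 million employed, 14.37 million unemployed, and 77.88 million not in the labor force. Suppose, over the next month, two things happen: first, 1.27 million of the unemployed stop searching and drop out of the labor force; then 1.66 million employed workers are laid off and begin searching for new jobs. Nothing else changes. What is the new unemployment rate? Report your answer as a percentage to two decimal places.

New unemployment rate ≈ 8.47%.

Initially, labor force = 161.10 + 14.37 = 175.47 million, so u = 14.37/175.47 = 8.19%.
After the first change, unemployed and labor force both fall by 1.27 → E = 161.10, U = 13.10, labor force = 174.20 million.
After the second change, employed falls and unemployed rises by 1.66; labor force unchanged → E = 159.44, U = 14.76, labor force = 174.20 million.
New unemployment rate = 14.76 / 174.20 = 8.47%.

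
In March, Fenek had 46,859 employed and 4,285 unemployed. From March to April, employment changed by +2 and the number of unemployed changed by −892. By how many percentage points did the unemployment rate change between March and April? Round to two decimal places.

The unemployment rate changed by −1.63 percentage points.

March: labor force = 46,859 + 4,285 = 51,144; u = 4,285/51,144 = 8.38%.
April: labor force = 46,861 + 3,393 = 50,254; u = 3,393/50,254 = 6.75%.
Change = 6.75% − 8.38% = −1.63 pp.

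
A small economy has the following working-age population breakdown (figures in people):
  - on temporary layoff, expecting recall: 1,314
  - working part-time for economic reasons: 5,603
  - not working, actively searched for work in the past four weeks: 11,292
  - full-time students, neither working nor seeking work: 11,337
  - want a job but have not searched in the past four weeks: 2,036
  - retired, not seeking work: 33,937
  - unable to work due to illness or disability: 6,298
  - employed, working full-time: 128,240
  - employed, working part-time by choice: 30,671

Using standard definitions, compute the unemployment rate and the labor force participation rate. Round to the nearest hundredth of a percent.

Employed = 5,603 + 128,240 + 30,671 = 164,514 (anyone who worked, including part-time for economic reasons, counts as employed).
Unemployed = 1,314 + 11,292 = 12,606 (jobless and actively searching, or on temporary layoff).
Labor force = 164,514 + 12,606 = 177,120.
Not in labor force = 11,337 + 2,036 + 33,937 + 6,298 = 53,608 (those not working and not actively searching are outside the labor force — including those who want a job but have given up searching).
Civilian working-age population = 177,120 + 53,608 = 230,728.
Unemployment rate = 12,606 / 177,120 = 7.12%.
Labor force participation rate = 177,120 / 230,728 = 76.77%.

Unemployment rate ≈ 7.12%; labor force participation rate ≈ 76.77%.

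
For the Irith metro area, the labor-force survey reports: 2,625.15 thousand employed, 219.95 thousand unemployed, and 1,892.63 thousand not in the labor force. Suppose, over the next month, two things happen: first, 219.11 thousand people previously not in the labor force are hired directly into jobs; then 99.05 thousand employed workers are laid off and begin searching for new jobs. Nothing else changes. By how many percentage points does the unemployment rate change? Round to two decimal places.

Initially, labor force = 2,625.15 + 219.95 = 2,845.10 thousand, so u = 219.95/2,845.10 = 7.73%.
After the first change, employed and labor force both rise by 219.11; unemployed unchanged → E = 2,844.26, U = 219.95, labor force = 3,064.21 thousand.
After the second change, employed falls and unemployed rises by 99.05; labor force unchanged → E = 2,745.21, U = 319.00, labor force = 3,064.21 thousand.
New unemployment rate = 319.00 / 3,064.21 = 10.41%.
Change = 10.41% − 7.73% = +2.68 percentage points.

The unemployment rate changes by +2.68 percentage points.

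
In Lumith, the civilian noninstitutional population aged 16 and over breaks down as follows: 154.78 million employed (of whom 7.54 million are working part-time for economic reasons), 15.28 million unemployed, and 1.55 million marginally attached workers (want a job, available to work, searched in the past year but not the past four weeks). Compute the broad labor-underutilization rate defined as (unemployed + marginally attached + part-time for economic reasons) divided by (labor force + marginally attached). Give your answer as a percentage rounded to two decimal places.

Labor force = 154.78 + 15.28 = 170.06 million.
Numerator = 15.28 + 1.55 + 7.54 = 24.37 million.
Denominator = 170.06 + 1.55 = 171.61 million.
Broad rate = 24.37 / 171.61 = 14.20%.

Broad underutilization rate ≈ 14.20%.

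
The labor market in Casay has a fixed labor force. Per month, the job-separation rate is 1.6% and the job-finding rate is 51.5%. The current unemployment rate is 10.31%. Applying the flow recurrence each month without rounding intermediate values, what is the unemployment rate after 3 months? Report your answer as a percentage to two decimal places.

Unemployment rate after three months ≈ 3.77%.

With a fixed labor force, u_{t+1} = u_t + s·(1−u_t) − f·u_t = u_t·(1−s−f) + s.
Here 1−s−f = 0.469 and s = 0.016.
u_1 = 0.103100 × 0.469 + 0.016 = 0.064354.
u_2 = 0.064354 × 0.469 + 0.016 = 0.046182.
u_3 = 0.046182 × 0.469 + 0.016 = 0.037659.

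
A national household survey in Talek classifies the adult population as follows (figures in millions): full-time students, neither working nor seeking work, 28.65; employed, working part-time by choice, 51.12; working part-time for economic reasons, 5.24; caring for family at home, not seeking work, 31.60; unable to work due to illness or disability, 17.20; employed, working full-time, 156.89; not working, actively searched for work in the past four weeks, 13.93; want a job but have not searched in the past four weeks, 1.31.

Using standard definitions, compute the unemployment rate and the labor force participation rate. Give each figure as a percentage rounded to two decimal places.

Employed = 51.12 + 5.24 + 156.89 = 213.25 million (anyone who worked, including part-time for economic reasons, counts as employed).
Unemployed = 13.93 million.
Labor force = 213.25 + 13.93 = 227.18 million.
Not in labor force = 28.65 + 31.60 + 17.20 + 1.31 = 78.76 million (those not working and not actively searching are outside the labor force — including those who want a job but have given up searching).
Civilian working-age population = 227.18 + 78.76 = 305.94 million.
Unemployment rate = 13.93 / 227.18 = 6.13%.
Labor force participation rate = 227.18 / 305.94 = 74.26%.

Unemployment rate ≈ 6.13%; labor force participation rate ≈ 74.26%.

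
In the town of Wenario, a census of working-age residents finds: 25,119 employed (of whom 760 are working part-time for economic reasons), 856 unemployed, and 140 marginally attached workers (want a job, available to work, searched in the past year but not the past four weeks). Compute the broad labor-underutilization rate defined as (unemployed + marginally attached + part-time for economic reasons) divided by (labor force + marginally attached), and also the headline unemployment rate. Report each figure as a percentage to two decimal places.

Broad underutilization rate ≈ 6.72%; headline unemployment rate ≈ 3.30%.

Labor force = 25,119 + 856 = 25,975.
Numerator = 856 + 140 + 760 = 1,756.
Denominator = 25,975 + 140 = 26,115.
Broad rate = 1,756 / 26,115 = 6.72%.
Headline unemployment rate = 856 / 25,975 = 3.30%.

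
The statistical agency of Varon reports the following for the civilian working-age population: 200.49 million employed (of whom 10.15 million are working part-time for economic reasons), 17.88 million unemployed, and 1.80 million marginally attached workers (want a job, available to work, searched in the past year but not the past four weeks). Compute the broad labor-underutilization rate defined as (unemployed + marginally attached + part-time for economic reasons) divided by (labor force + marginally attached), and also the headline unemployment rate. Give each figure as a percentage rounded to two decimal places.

Labor force = 200.49 + 17.88 = 218.37 million.
Numerator = 17.88 + 1.80 + 10.15 = 29.83 million.
Denominator = 218.37 + 1.80 = 220.17 million.
Broad rate = 29.83 / 220.17 = 13.55%.
Headline unemployment rate = 17.88 / 218.37 = 8.19%.

Broad underutilization rate ≈ 13.55%; headline unemployment rate ≈ 8.19%.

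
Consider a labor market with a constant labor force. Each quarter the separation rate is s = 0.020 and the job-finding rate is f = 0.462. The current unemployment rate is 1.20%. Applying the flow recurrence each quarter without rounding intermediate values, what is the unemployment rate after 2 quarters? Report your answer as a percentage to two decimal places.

With a fixed labor force, u_{t+1} = u_t + s·(1−u_t) − f·u_t = u_t·(1−s−f) + s.
Here 1−s−f = 0.518 and s = 0.020.
u_1 = 0.012000 × 0.518 + 0.020 = 0.026216.
u_2 = 0.026216 × 0.518 + 0.020 = 0.033580.

Unemployment rate after two quarters ≈ 3.36%.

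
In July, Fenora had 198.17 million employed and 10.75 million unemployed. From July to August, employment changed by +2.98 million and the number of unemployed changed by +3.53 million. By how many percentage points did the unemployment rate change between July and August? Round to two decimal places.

The unemployment rate changed by +1.48 percentage points.

July: labor force = 198.17 + 10.75 = 208.92; u = 10.75/208.92 = 5.15%.
August: labor force = 201.15 + 14.28 = 215.43; u = 14.28/215.43 = 6.63%.
Change = 6.63% − 5.15% = +1.48 pp.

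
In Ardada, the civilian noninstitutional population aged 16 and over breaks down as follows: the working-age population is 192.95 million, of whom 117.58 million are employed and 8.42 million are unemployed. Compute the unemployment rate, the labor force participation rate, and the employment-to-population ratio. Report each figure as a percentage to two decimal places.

Unemployment rate ≈ 6.68%; labor force participation rate ≈ 65.30%; employment-population ratio ≈ 60.94%.

Labor force = employed + unemployed = 117.58 + 8.42 = 126.00 million.
Unemployment rate = 8.42 / 126.00 = 6.68%.
Labor force participation rate = 126.00 / 192.95 = 65.30%.
Employment-population ratio = 117.58 / 192.95 = 60.94%.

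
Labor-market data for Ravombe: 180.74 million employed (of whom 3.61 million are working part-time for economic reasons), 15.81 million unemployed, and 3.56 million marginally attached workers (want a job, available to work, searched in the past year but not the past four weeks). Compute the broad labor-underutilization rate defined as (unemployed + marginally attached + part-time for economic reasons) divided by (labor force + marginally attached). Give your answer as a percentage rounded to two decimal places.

Broad underutilization rate ≈ 11.48%.

Labor force = 180.74 + 15.81 = 196.55 million.
Numerator = 15.81 + 3.56 + 3.61 = 22.98 million.
Denominator = 196.55 + 3.56 = 200.11 million.
Broad rate = 22.98 / 200.11 = 11.48%.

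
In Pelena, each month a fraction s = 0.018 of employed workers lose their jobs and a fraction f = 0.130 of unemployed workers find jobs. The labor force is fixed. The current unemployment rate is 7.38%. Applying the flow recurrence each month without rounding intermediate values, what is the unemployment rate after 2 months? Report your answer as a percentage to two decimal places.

Unemployment rate after two months ≈ 8.69%.

With a fixed labor force, u_{t+1} = u_t + s·(1−u_t) − f·u_t = u_t·(1−s−f) + s.
Here 1−s−f = 0.852 and s = 0.018.
u_1 = 0.073800 × 0.852 + 0.018 = 0.080878.
u_2 = 0.080878 × 0.852 + 0.018 = 0.086908.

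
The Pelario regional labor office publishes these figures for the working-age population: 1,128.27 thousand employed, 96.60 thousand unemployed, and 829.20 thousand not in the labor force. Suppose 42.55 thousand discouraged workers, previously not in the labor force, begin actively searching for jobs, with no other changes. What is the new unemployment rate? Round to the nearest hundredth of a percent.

New unemployment rate ≈ 10.98%.

Initially, labor force = 1,128.27 + 96.60 = 1,224.87 thousand, so u = 96.60/1,224.87 = 7.89%.
After the change, unemployed and labor force both rise by 42.55 → E = 1,128.27, U = 139.15, labor force = 1,267.42 thousand.
New unemployment rate = 139.15 / 1,267.42 = 10.98%.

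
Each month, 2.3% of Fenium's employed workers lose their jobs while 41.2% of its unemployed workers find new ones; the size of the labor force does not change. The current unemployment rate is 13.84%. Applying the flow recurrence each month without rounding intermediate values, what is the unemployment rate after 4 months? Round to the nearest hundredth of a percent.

With a fixed labor force, u_{t+1} = u_t + s·(1−u_t) − f·u_t = u_t·(1−s−f) + s.
Here 1−s−f = 0.565 and s = 0.023.
u_1 = 0.138400 × 0.565 + 0.023 = 0.101196.
u_2 = 0.101196 × 0.565 + 0.023 = 0.080176.
u_3 = 0.080176 × 0.565 + 0.023 = 0.068299.
u_4 = 0.068299 × 0.565 + 0.023 = 0.061589.

Unemployment rate after four months ≈ 6.16%.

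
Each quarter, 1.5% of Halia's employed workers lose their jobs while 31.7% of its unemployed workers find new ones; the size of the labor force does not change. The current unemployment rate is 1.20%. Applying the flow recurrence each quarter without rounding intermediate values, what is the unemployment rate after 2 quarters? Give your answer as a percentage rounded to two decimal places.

Unemployment rate after two quarters ≈ 3.04%.

With a fixed labor force, u_{t+1} = u_t + s·(1−u_t) − f·u_t = u_t·(1−s−f) + s.
Here 1−s−f = 0.668 and s = 0.015.
u_1 = 0.012000 × 0.668 + 0.015 = 0.023016.
u_2 = 0.023016 × 0.668 + 0.015 = 0.030375.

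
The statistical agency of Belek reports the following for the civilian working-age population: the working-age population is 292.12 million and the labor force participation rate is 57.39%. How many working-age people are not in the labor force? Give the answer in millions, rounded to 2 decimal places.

About 124.47 million are not in the labor force.

Share not in the labor force = 1 − 0.5739 = 0.4261.
Not in labor force = 0.4261 × 292.12 ≈ 124.47 million.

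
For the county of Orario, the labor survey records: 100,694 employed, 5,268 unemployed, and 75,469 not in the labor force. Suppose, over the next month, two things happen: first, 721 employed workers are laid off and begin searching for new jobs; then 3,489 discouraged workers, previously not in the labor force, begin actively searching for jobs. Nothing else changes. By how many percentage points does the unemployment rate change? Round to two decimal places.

The unemployment rate changes by +3.69 percentage points.

Initially, labor force = 100,694 + 5,268 = 105,962, so u = 5,268/105,962 = 4.97%.
After the first change, employed falls and unemployed rises by 721; labor force unchanged → E = 99,973, U = 5,989, labor force = 105,962.
After the second change, unemployed and labor force both rise by 3,489 → E = 99,973, U = 9,478, labor force = 109,451.
New unemployment rate = 9,478 / 109,451 = 8.66%.
Change = 8.66% − 4.97% = +3.69 percentage points.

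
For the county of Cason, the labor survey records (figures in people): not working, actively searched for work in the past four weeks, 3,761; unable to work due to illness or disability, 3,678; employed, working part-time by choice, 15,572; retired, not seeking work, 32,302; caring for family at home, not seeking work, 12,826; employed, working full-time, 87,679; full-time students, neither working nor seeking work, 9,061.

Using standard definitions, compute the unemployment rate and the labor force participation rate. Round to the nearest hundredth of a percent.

Employed = 15,572 + 87,679 = 103,251.
Unemployed = 3,761.
Labor force = 103,251 + 3,761 = 107,012.
Not in labor force = 3,678 + 32,302 + 12,826 + 9,061 = 57,867 (those not working and not actively searching are outside the labor force).
Civilian working-age population = 107,012 + 57,867 = 164,879.
Unemployment rate = 3,761 / 107,012 = 3.51%.
Labor force participation rate = 107,012 / 164,879 = 64.90%.

Unemployment rate ≈ 3.51%; labor force participation rate ≈ 64.90%.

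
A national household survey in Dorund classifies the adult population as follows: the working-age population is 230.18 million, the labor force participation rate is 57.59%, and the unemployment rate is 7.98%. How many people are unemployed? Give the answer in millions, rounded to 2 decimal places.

About 10.58 million are unemployed.

Labor force = 0.5759 × 230.18 = 132.56 million.
Unemployed = 0.0798 × 132.56 ≈ 10.58 million.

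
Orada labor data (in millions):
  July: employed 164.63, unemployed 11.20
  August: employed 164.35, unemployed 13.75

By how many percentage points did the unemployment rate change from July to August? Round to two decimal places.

The unemployment rate changed by +1.35 percentage points.

July: labor force = 164.63 + 11.20 = 175.83; u = 11.20/175.83 = 6.37%.
August: labor force = 164.35 + 13.75 = 178.10; u = 13.75/178.10 = 7.72%.
Change = 7.72% − 6.37% = +1.35 pp.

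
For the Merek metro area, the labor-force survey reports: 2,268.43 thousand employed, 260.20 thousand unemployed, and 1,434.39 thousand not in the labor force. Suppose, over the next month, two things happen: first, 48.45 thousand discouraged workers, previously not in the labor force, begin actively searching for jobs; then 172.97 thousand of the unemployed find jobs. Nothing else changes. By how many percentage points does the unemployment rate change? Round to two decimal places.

The unemployment rate changes by −5.03 percentage points.

Initially, labor force = 2,268.43 + 260.20 = 2,528.63 thousand, so u = 260.20/2,528.63 = 10.29%.
After the first change, unemployed and labor force both rise by 48.45 → E = 2,268.43, U = 308.65, labor force = 2,577.08 thousand.
After the second change, unemployed falls and employed rises by 172.97; labor force unchanged → E = 2,441.40, U = 135.68, labor force = 2,577.08 thousand.
New unemployment rate = 135.68 / 2,577.08 = 5.26%.
Change = 5.26% − 10.29% = −5.03 percentage points.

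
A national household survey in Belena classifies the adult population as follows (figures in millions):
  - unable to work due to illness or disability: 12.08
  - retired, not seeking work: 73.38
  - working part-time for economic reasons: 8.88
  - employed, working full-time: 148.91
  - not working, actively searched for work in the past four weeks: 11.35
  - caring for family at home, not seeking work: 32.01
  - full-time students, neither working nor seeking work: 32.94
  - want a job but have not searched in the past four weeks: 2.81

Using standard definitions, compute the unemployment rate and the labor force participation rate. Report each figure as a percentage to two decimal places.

Employed = 8.88 + 148.91 = 157.79 million (anyone who worked, including part-time for economic reasons, counts as employed).
Unemployed = 11.35 million.
Labor force = 157.79 + 11.35 = 169.14 million.
Not in labor force = 12.08 + 73.38 + 32.01 + 32.94 + 2.81 = 153.22 million (those not working and not actively searching are outside the labor force — including those who want a job but have given up searching).
Civilian working-age population = 169.14 + 153.22 = 322.36 million.
Unemployment rate = 11.35 / 169.14 = 6.71%.
Labor force participation rate = 169.14 / 322.36 = 52.47%.

Unemployment rate ≈ 6.71%; labor force participation rate ≈ 52.47%.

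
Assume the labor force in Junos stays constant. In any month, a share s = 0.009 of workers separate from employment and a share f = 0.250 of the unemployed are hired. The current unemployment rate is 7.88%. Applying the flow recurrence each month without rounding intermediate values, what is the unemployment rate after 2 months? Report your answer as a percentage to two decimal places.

Unemployment rate after two months ≈ 5.89%.

With a fixed labor force, u_{t+1} = u_t + s·(1−u_t) − f·u_t = u_t·(1−s−f) + s.
Here 1−s−f = 0.741 and s = 0.009.
u_1 = 0.078800 × 0.741 + 0.009 = 0.067391.
u_2 = 0.067391 × 0.741 + 0.009 = 0.058937.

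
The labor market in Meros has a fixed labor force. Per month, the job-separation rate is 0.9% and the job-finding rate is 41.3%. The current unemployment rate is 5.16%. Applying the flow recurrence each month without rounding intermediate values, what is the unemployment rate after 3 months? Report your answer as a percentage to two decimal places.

Unemployment rate after three months ≈ 2.72%.

With a fixed labor force, u_{t+1} = u_t + s·(1−u_t) − f·u_t = u_t·(1−s−f) + s.
Here 1−s−f = 0.578 and s = 0.009.
u_1 = 0.051600 × 0.578 + 0.009 = 0.038825.
u_2 = 0.038825 × 0.578 + 0.009 = 0.031441.
u_3 = 0.031441 × 0.578 + 0.009 = 0.027173.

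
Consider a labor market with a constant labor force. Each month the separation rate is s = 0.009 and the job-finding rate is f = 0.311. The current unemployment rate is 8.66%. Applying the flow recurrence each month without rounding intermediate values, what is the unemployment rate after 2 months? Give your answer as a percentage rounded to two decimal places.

With a fixed labor force, u_{t+1} = u_t + s·(1−u_t) − f·u_t = u_t·(1−s−f) + s.
Here 1−s−f = 0.680 and s = 0.009.
u_1 = 0.086600 × 0.680 + 0.009 = 0.067888.
u_2 = 0.067888 × 0.680 + 0.009 = 0.055164.

Unemployment rate after two months ≈ 5.52%.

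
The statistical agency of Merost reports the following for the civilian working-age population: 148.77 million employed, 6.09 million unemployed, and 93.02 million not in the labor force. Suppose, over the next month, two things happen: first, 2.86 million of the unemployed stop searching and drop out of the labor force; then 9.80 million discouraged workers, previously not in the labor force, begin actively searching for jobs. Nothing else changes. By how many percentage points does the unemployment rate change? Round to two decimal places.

Initially, labor force = 148.77 + 6.09 = 154.86 million, so u = 6.09/154.86 = 3.93%.
After the first change, unemployed and labor force both fall by 2.86 → E = 148.77, U = 3.23, labor force = 152.00 million.
After the second change, unemployed and labor force both rise by 9.80 → E = 148.77, U = 13.03, labor force = 161.80 million.
New unemployment rate = 13.03 / 161.80 = 8.05%.
Change = 8.05% − 3.93% = +4.12 percentage points.

The unemployment rate changes by +4.12 percentage points.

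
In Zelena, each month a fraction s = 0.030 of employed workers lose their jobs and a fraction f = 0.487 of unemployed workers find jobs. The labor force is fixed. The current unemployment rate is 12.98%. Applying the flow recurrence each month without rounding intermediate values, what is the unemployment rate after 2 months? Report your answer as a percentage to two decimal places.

With a fixed labor force, u_{t+1} = u_t + s·(1−u_t) − f·u_t = u_t·(1−s−f) + s.
Here 1−s−f = 0.483 and s = 0.030.
u_1 = 0.129800 × 0.483 + 0.030 = 0.092693.
u_2 = 0.092693 × 0.483 + 0.030 = 0.074771.

Unemployment rate after two months ≈ 7.48%.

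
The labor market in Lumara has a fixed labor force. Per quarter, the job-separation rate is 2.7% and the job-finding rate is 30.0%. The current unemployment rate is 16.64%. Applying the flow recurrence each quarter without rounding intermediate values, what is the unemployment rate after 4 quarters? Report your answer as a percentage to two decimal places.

Unemployment rate after four quarters ≈ 9.98%.

With a fixed labor force, u_{t+1} = u_t + s·(1−u_t) − f·u_t = u_t·(1−s−f) + s.
Here 1−s−f = 0.673 and s = 0.027.
u_1 = 0.166400 × 0.673 + 0.027 = 0.138987.
u_2 = 0.138987 × 0.673 + 0.027 = 0.120538.
u_3 = 0.120538 × 0.673 + 0.027 = 0.108122.
u_4 = 0.108122 × 0.673 + 0.027 = 0.099766.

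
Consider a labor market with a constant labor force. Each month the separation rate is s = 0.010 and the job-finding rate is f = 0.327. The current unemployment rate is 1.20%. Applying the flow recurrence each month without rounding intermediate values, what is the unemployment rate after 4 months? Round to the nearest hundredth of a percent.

With a fixed labor force, u_{t+1} = u_t + s·(1−u_t) − f·u_t = u_t·(1−s−f) + s.
Here 1−s−f = 0.663 and s = 0.010.
u_1 = 0.012000 × 0.663 + 0.010 = 0.017956.
u_2 = 0.017956 × 0.663 + 0.010 = 0.021905.
u_3 = 0.021905 × 0.663 + 0.010 = 0.024523.
u_4 = 0.024523 × 0.663 + 0.010 = 0.026259.

Unemployment rate after four months ≈ 2.63%.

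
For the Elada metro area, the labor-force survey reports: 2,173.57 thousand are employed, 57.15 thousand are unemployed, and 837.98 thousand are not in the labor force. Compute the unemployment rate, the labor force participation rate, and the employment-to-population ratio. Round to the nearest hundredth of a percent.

Unemployment rate ≈ 2.56%; labor force participation rate ≈ 72.69%; employment-population ratio ≈ 70.83%.

Labor force = employed + unemployed = 2,173.57 + 57.15 = 2,230.72 thousand.
Working-age population = 2,230.72 + 837.98 = 3,068.70 thousand.
Unemployment rate = 57.15 / 2,230.72 = 2.56%.
Labor force participation rate = 2,230.72 / 3,068.70 = 72.69%.
Employment-population ratio = 2,173.57 / 3,068.70 = 70.83%.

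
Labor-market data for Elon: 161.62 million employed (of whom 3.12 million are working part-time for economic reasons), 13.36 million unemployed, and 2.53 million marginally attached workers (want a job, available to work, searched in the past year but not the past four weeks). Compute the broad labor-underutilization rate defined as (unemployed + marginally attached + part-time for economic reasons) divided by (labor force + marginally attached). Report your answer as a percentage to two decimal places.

Broad underutilization rate ≈ 10.71%.

Labor force = 161.62 + 13.36 = 174.98 million.
Numerator = 13.36 + 2.53 + 3.12 = 19.01 million.
Denominator = 174.98 + 2.53 = 177.51 million.
Broad rate = 19.01 / 177.51 = 10.71%.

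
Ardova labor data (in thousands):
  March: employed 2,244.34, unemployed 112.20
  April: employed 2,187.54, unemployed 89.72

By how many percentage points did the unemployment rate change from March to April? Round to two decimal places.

March: labor force = 2,244.34 + 112.20 = 2,356.54; u = 112.20/2,356.54 = 4.76%.
April: labor force = 2,187.54 + 89.72 = 2,277.26; u = 89.72/2,277.26 = 3.94%.
Change = 3.94% − 4.76% = −0.82 pp.

The unemployment rate changed by −0.82 percentage points.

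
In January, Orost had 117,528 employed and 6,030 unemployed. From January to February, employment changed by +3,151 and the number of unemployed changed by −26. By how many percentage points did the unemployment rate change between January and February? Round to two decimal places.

January: labor force = 117,528 + 6,030 = 123,558; u = 6,030/123,558 = 4.88%.
February: labor force = 120,679 + 6,004 = 126,683; u = 6,004/126,683 = 4.74%.
Change = 4.74% − 4.88% = −0.14 pp.

The unemployment rate changed by −0.14 percentage points.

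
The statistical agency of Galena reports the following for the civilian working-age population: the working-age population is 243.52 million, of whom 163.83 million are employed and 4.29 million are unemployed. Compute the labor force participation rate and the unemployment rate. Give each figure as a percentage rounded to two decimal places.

Labor force participation rate ≈ 69.04%; unemployment rate ≈ 2.55%.

Labor force = employed + unemployed = 163.83 + 4.29 = 168.12 million.
Unemployment rate = 4.29 / 168.12 = 2.55%.
Labor force participation rate = 168.12 / 243.52 = 69.04%.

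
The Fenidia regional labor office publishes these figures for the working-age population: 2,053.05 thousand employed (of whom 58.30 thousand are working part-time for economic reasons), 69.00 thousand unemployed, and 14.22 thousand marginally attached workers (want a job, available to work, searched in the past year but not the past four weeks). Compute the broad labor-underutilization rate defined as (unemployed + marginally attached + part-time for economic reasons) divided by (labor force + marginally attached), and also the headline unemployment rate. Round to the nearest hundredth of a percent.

Labor force = 2,053.05 + 69.00 = 2,122.05 thousand.
Numerator = 69.00 + 14.22 + 58.30 = 141.52 thousand.
Denominator = 2,122.05 + 14.22 = 2,136.27 thousand.
Broad rate = 141.52 / 2,136.27 = 6.62%.
Headline unemployment rate = 69.00 / 2,122.05 = 3.25%.

Broad underutilization rate ≈ 6.62%; headline unemployment rate ≈ 3.25%.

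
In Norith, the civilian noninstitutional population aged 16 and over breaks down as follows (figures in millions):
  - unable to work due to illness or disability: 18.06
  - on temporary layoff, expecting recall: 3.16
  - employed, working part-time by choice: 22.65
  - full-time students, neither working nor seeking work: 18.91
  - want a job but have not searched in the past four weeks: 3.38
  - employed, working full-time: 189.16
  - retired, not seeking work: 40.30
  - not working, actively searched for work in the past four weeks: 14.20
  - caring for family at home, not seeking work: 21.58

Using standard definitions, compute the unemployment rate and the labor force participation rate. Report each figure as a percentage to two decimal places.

Unemployment rate ≈ 7.58%; labor force participation rate ≈ 69.15%.

Employed = 22.65 + 189.16 = 211.81 million.
Unemployed = 3.16 + 14.20 = 17.36 million (jobless and actively searching, or on temporary layoff).
Labor force = 211.81 + 17.36 = 229.17 million.
Not in labor force = 18.06 + 18.91 + 3.38 + 40.30 + 21.58 = 102.23 million (those not working and not actively searching are outside the labor force — including those who want a job but have given up searching).
Civilian working-age population = 229.17 + 102.23 = 331.40 million.
Unemployment rate = 17.36 / 229.17 = 7.58%.
Labor force participation rate = 229.17 / 331.40 = 69.15%.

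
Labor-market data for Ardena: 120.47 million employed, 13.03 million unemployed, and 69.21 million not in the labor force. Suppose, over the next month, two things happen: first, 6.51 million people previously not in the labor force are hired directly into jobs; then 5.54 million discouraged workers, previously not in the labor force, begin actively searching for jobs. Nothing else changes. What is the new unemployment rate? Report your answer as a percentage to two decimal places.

Initially, labor force = 120.47 + 13.03 = 133.50 million, so u = 13.03/133.50 = 9.76%.
After the first change, employed and labor force both rise by 6.51; unemployed unchanged → E = 126.98, U = 13.03, labor force = 140.01 million.
After the second change, unemployed and labor force both rise by 5.54 → E = 126.98, U = 18.57, labor force = 145.55 million.
New unemployment rate = 18.57 / 145.55 = 12.76%.

New unemployment rate ≈ 12.76%.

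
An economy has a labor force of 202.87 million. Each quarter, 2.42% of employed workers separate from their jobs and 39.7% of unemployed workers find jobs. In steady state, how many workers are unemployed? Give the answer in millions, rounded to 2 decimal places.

About 11.66 million are unemployed in steady state.

Steady-state unemployment rate u* = s/(s+f) = 2.42/(2.42+39.7) = 0.057455.
Unemployed = u* × labor force = 0.057455 × 202.87 ≈ 11.66 million.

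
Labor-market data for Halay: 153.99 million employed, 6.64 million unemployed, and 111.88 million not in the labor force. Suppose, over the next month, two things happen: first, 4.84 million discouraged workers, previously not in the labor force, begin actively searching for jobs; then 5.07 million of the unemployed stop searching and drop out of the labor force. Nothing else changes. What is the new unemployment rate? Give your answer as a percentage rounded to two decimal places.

Initially, labor force = 153.99 + 6.64 = 160.63 million, so u = 6.64/160.63 = 4.13%.
After the first change, unemployed and labor force both rise by 4.84 → E = 153.99, U = 11.48, labor force = 165.47 million.
After the second change, unemployed and labor force both fall by 5.07 → E = 153.99, U = 6.41, labor force = 160.40 million.
New unemployment rate = 6.41 / 160.40 = 4.00%.

New unemployment rate ≈ 4.00%.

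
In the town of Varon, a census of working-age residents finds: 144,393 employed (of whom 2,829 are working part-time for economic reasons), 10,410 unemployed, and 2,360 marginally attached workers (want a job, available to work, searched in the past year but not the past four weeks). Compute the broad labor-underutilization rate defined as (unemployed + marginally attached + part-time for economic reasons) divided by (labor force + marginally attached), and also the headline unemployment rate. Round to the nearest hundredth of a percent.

Labor force = 144,393 + 10,410 = 154,803.
Numerator = 10,410 + 2,360 + 2,829 = 15,599.
Denominator = 154,803 + 2,360 = 157,163.
Broad rate = 15,599 / 157,163 = 9.93%.
Headline unemployment rate = 10,410 / 154,803 = 6.72%.

Broad underutilization rate ≈ 9.93%; headline unemployment rate ≈ 6.72%.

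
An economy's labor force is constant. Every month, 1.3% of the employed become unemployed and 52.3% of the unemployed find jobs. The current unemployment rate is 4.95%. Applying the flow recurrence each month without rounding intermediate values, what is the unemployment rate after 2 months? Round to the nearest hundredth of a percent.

Unemployment rate after two months ≈ 2.97%.

With a fixed labor force, u_{t+1} = u_t + s·(1−u_t) − f·u_t = u_t·(1−s−f) + s.
Here 1−s−f = 0.464 and s = 0.013.
u_1 = 0.049500 × 0.464 + 0.013 = 0.035968.
u_2 = 0.035968 × 0.464 + 0.013 = 0.029689.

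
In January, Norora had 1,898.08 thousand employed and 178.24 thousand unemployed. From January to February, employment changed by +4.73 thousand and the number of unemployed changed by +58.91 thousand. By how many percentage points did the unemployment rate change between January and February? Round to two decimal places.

January: labor force = 1,898.08 + 178.24 = 2,076.32; u = 178.24/2,076.32 = 8.58%.
February: labor force = 1,902.81 + 237.15 = 2,139.96; u = 237.15/2,139.96 = 11.08%.
Change = 11.08% − 8.58% = +2.50 pp.

The unemployment rate changed by +2.50 percentage points.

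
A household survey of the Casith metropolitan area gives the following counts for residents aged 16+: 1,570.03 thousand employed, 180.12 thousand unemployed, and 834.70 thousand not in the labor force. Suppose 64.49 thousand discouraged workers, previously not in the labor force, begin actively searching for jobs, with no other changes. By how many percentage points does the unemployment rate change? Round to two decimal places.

The unemployment rate changes by +3.19 percentage points.

Initially, labor force = 1,570.03 + 180.12 = 1,750.15 thousand, so u = 180.12/1,750.15 = 10.29%.
After the change, unemployed and labor force both rise by 64.49 → E = 1,570.03, U = 244.61, labor force = 1,814.64 thousand.
New unemployment rate = 244.61 / 1,814.64 = 13.48%.
Change = 13.48% − 10.29% = +3.19 percentage points.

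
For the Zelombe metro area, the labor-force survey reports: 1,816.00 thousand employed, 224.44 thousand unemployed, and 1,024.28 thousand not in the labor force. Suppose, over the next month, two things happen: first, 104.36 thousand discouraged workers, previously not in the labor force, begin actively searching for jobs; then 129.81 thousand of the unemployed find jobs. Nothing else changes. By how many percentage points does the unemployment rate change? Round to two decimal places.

The unemployment rate changes by −1.72 percentage points.

Initially, labor force = 1,816.00 + 224.44 = 2,040.44 thousand, so u = 224.44/2,040.44 = 11.00%.
After the first change, unemployed and labor force both rise by 104.36 → E = 1,816.00, U = 328.80, labor force = 2,144.80 thousand.
After the second change, unemployed falls and employed rises by 129.81; labor force unchanged → E = 1,945.81, U = 198.99, labor force = 2,144.80 thousand.
New unemployment rate = 198.99 / 2,144.80 = 9.28%.
Change = 9.28% − 11.00% = −1.72 percentage points.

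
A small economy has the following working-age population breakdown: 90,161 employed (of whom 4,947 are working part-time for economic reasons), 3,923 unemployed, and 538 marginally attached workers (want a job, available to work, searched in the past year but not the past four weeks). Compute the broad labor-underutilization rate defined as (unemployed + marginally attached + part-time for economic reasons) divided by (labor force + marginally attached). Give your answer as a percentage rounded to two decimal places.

Labor force = 90,161 + 3,923 = 94,084.
Numerator = 3,923 + 538 + 4,947 = 9,408.
Denominator = 94,084 + 538 = 94,622.
Broad rate = 9,408 / 94,622 = 9.94%.

Broad underutilization rate ≈ 9.94%.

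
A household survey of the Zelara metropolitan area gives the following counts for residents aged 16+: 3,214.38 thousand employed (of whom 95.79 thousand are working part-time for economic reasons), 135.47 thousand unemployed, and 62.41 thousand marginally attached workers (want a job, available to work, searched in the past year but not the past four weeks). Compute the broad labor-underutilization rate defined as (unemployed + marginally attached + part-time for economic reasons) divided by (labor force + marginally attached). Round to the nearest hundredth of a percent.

Broad underutilization rate ≈ 8.61%.

Labor force = 3,214.38 + 135.47 = 3,349.85 thousand.
Numerator = 135.47 + 62.41 + 95.79 = 293.67 thousand.
Denominator = 3,349.85 + 62.41 = 3,412.26 thousand.
Broad rate = 293.67 / 3,412.26 = 8.61%.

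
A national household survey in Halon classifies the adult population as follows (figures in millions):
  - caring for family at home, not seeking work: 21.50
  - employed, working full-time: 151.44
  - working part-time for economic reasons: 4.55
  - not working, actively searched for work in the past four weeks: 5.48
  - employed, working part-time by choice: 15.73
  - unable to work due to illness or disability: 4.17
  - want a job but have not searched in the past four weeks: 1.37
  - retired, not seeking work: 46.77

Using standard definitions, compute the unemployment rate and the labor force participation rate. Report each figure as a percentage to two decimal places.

Unemployment rate ≈ 3.09%; labor force participation rate ≈ 70.59%.

Employed = 151.44 + 4.55 + 15.73 = 171.72 million (anyone who worked, including part-time for economic reasons, counts as employed).
Unemployed = 5.48 million.
Labor force = 171.72 + 5.48 = 177.20 million.
Not in labor force = 21.50 + 4.17 + 1.37 + 46.77 = 73.81 million (those not working and not actively searching are outside the labor force — including those who want a job but have given up searching).
Civilian working-age population = 177.20 + 73.81 = 251.01 million.
Unemployment rate = 5.48 / 177.20 = 3.09%.
Labor force participation rate = 177.20 / 251.01 = 70.59%.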